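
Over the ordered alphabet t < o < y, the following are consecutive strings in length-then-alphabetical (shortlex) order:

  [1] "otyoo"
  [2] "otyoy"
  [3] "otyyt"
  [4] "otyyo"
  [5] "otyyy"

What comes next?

Find the rightmost character of otyyy below y, bump it to the next letter, and reset everything to its right to t.

oottt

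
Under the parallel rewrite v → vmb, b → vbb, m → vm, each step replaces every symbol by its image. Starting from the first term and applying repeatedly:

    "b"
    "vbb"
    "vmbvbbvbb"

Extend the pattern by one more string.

vmbvmvbbvmbvbbvbbvmbvbbvbb

Apply φ to vmbvbbvbb symbol by symbol: v→vmb, m→vm, b→vbb, v→vmb, b→vbb, b→vbb, v→vmb, b→vbb, b→vbb; joined: vmb vm vbb vmb vbb vbb vmb vbb vbb.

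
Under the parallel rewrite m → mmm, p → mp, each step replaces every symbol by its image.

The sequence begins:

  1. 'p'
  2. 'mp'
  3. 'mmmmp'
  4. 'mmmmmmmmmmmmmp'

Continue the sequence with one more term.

Rewriting the 14 symbols of mmmmmmmmmmmmmp one by one yields mmm mmm mmm mmm mmm mmm mmm mmm mmm mmm mmm mmm mmm mp; concatenated:

mmmmmmmmmmmmmmmmmmmmmmmmmmmmmmmmmmmmmmmmp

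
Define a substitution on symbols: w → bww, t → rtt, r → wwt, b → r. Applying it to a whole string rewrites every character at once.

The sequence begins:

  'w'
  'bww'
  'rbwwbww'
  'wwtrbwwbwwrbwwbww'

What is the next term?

Rewriting the 17 symbols of wwtrbwwbwwrbwwbww one by one yields bww bww rtt wwt r bww bww r bww bww wwt r bww bww r bww bww; concatenated:

bwwbwwrttwwtrbwwbwwrbwwbwwwwtrbwwbwwrbwwbww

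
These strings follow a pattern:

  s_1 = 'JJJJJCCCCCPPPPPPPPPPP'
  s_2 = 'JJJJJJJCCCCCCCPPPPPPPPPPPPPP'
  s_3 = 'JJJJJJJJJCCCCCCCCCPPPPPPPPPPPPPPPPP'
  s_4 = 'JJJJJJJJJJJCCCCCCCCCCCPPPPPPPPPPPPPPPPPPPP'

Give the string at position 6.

JJJJJJJJJJJJJJJCCCCCCCCCCCCCCCPPPPPPPPPPPPPPPPPPPPPPPPPP

The n-th term is 2n-1 J's then 2n-1 C's then 3n+2 P's, where the shown terms are n = 3, 4, 5, 6.
Setting n = 8 gives 15, 15, 26 characters in each block.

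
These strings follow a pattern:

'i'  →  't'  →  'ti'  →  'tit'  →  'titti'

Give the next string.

tittitit

Each term (from the third on) is the previous term followed by the one before it: term 3 = t·i = ti.
So term 6 is titti·tit.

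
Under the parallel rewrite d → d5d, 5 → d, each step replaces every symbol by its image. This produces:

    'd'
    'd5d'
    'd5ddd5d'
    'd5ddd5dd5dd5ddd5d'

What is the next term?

d5ddd5dd5dd5ddd5dd5ddd5dd5ddd5dd5dd5ddd5d

Applying the rule to each of the 17 symbols of d5ddd5dd5dd5ddd5d gives the pieces d5d d d5d d5d d5d d d5d d5d d d5d d5d d d5d d5d d5d d d5d, which concatenate to the answer.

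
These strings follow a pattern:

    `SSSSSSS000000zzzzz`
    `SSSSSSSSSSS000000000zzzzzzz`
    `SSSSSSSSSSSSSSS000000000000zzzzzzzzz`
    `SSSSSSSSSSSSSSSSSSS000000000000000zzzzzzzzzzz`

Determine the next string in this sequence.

SSSSSSSSSSSSSSSSSSSSSSS000000000000000000zzzzzzzzzzzzz

The n-th term is 4n-1 S's then 3n 0's then 2n+1 z's, where the shown terms are n = 2, 3, 4, 5.
Setting n = 6 gives 23, 18, 13 characters in each block.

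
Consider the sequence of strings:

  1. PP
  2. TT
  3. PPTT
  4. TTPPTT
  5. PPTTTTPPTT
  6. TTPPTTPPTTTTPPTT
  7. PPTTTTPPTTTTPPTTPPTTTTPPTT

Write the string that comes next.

TTPPTTPPTTTTPPTTPPTTTTPPTTTTPPTTPPTTTTPPTT

From term 3 onward, concatenate the second-to-last term with the last: PP·TT = PPTT, TT·PPTT = TTPPTT, …
The next term joins TTPPTTPPTTTTPPTT and PPTTTTPPTTTTPPTTPPTTTTPPTT.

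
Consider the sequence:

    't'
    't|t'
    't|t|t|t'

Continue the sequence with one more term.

t|t|t|t|t|t|t|t

Every step duplicates the string with '|' between the halves.
So the next term is two copies of t|t|t|t with '|' between the halves.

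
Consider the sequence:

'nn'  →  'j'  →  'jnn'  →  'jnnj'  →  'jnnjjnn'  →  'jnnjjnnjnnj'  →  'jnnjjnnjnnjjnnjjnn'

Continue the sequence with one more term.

jnnjjnnjnnjjnnjjnnjnnjjnnjnnj

Each term (from the third on) is the previous term followed by the one before it: term 3 = j·nn = jnn.
So term 8 is jnnjjnnjnnjjnnjjnn·jnnjjnnjnnj.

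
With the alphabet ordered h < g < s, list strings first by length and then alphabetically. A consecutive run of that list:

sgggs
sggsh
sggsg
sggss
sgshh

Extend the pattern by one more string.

Treat sgshh as a base-3 numeral over the given alphabet and add one, carrying through any trailing s's.

sgshg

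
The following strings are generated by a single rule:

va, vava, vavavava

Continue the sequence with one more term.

vavavavavavavava

Every step duplicates the string.
So the next term is two copies of vavavava.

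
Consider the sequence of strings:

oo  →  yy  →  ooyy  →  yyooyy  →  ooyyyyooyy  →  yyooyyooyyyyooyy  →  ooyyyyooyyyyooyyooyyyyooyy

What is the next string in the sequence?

This is a Fibonacci-style word recurrence s(k) = s(k−2)·s(k−1): e.g. oo·yy = ooyy.
Continuing: yyooyyooyyyyooyy · ooyyyyooyyyyooyyooyyyyooyy gives term 8.

yyooyyooyyyyooyyooyyyyooyyyyooyyooyyyyooyy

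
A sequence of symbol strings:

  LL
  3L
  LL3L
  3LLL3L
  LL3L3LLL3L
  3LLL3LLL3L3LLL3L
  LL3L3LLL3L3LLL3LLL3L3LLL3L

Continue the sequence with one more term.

This is a Fibonacci-style word recurrence s(k) = s(k−2)·s(k−1): e.g. LL·3L = LL3L.
Continuing: 3LLL3LLL3L3LLL3L · LL3L3LLL3L3LLL3LLL3L3LLL3L gives term 8.

3LLL3LLL3L3LLL3LLL3L3LLL3L3LLL3LLL3L3LLL3L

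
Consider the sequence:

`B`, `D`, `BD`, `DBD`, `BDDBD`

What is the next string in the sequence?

This is a Fibonacci-style word recurrence s(k) = s(k−2)·s(k−1): e.g. B·D = BD.
So term 6 is DBD·BDDBD.

DBDBDDBD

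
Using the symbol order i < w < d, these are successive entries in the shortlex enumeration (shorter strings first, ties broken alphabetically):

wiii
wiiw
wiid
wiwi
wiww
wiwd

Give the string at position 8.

Stepping forward 2 times from wiwd: wiwd → widi, then the target.

widw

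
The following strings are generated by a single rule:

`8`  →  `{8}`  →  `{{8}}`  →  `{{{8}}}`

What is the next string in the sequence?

Each term wraps the previous one in { on the left and } on the right.
So the next term is {·{{{8}}}·}.

{{{{8}}}}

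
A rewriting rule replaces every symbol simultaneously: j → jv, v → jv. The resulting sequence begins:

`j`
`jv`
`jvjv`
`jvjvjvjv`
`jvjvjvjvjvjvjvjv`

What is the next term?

jvjvjvjvjvjvjvjvjvjvjvjvjvjvjvjv

φ(jvjvjvjvjvjvjvjv) expands symbol-by-symbol to jv jv jv jv jv jv jv jv jv jv jv jv jv jv jv jv; joining the 16 pieces gives the next term.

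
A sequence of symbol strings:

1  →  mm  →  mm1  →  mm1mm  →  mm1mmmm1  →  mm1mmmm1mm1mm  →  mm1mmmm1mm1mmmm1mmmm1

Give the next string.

From term 3 onward, concatenate the last term with the second-to-last: mm·1 = mm1, mm1·mm = mm1mm, …
The next term joins mm1mmmm1mm1mmmm1mmmm1 and mm1mmmm1mm1mm.

mm1mmmm1mm1mmmm1mmmm1mm1mmmm1mm1mm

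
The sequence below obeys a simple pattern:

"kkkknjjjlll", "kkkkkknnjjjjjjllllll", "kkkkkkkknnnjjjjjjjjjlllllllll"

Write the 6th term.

Reading off run lengths: k runs 4, 6, 8; n runs 1, 2, 3; j runs 3, 6, 9; l runs 3, 6, 9 — each is linear in n (n = 1, 2, …).
Setting n = 6 gives 14, 6, 18, 18 characters in each block.

kkkkkkkkkkkkkknnnnnnjjjjjjjjjjjjjjjjjjllllllllllllllllll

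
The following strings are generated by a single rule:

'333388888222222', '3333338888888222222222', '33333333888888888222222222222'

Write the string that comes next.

333333333388888888888222222222222222

The n-th term is 2n 3's then 2n+1 8's then 3n 2's, where the shown terms are n = 2, 3, 4.
At n = 5 the blocks have lengths 10, 11, 15.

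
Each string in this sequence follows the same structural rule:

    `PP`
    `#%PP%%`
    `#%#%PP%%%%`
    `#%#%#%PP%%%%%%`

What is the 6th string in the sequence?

s(k+1) = #%·s(k)·%%, so each term gains #% as a prefix and %% as a suffix.
From #%#%#%PP%%%%%%, 2 further steps: #%#%#%PP%%%%%% → #%#%#%#%PP%%%%%%%% → (answer).

#%#%#%#%#%PP%%%%%%%%%%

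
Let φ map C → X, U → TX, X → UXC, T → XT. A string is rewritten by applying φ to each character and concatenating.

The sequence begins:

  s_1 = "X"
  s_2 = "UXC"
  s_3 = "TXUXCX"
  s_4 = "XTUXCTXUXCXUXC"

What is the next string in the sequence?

UXCXTTXUXCXXTUXCTXUXCXUXCTXUXCX

Replace each of the 14 characters of XTUXCTXUXCXUXC in place — UXC XT TX UXC X XT UXC TX UXC X UXC TX UXC X — and concatenate.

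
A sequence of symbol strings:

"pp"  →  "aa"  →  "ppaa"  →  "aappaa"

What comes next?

From term 3 onward, concatenate the second-to-last term with the last: pp·aa = ppaa, aa·ppaa = aappaa, …
Continuing: ppaa · aappaa gives term 5.

ppaaaappaa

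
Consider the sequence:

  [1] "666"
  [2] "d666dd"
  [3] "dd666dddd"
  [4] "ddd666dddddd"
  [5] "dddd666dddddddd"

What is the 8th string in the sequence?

ddddddd666dddddddddddddd

s(k+1) = d·s(k)·dd, so each term gains d as a prefix and dd as a suffix.
From dddd666dddddddd, 3 further steps: dddd666dddddddd → ddddd666dddddddddd → dddddd666dddddddddddd → (answer).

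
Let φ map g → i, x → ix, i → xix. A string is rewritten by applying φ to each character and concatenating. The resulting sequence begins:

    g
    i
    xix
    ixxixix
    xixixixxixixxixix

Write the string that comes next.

Applying the rule to each of the 17 symbols of xixixixxixixxixix gives the pieces ix xix ix xix ix xix ix ix xix ix xix ix ix xix ix xix ix, which concatenate to the answer.

ixxixixxixixxixixixxixixxixixixxixixxixix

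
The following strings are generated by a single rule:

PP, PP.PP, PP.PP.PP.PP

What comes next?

s(k+1) = s(k)·.·s(k) — each term doubles the last with '.' between the halves.
Doubling PP.PP.PP.PP with '.' between the halves:

PP.PP.PP.PP.PP.PP.PP.PP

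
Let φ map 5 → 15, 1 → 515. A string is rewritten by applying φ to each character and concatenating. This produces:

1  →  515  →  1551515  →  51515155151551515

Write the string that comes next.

15515155151551515155151551515155151551515

Applying the rule to each of the 17 symbols of 51515155151551515 gives the pieces 15 515 15 515 15 515 15 15 515 15 515 15 15 515 15 515 15, which concatenate to the answer.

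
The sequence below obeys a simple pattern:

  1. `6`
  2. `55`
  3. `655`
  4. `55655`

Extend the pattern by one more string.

65555655

Each term (from the third on) is the two preceding terms concatenated in order: term 3 = 6·55 = 655.
So term 5 is 655·55655.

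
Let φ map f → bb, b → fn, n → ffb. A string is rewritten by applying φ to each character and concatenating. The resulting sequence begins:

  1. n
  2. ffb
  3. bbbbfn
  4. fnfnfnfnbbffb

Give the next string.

Replace each of the 13 characters of fnfnfnfnbbffb in place — bb ffb bb ffb bb ffb bb ffb fn fn bb bb fn — and concatenate.

bbffbbbffbbbffbbbffbfnfnbbbbfn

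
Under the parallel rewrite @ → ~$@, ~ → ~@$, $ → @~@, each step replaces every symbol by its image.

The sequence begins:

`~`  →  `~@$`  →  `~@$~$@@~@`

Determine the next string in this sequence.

~@$~$@@~@~@$@~@~$@~$@~@$~$@

Expanding ~@$~$@@~@: ~→~@$, @→~$@, $→@~@, ~→~@$, $→@~@, @→~$@, @→~$@, ~→~@$, @→~$@. Concatenated: ~@$ ~$@ @~@ ~@$ @~@ ~$@ ~$@ ~@$ ~$@.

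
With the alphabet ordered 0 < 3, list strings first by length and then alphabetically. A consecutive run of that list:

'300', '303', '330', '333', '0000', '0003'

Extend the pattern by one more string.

0030

Treat 0003 as a base-2 numeral over the given alphabet and add one, carrying through any trailing 3's.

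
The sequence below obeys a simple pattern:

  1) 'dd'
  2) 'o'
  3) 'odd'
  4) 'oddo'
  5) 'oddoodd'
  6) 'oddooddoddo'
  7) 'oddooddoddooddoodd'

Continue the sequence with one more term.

oddooddoddooddooddoddooddoddo

Each term (from the third on) is the previous term followed by the one before it: term 3 = o·dd = odd.
The next term joins oddooddoddooddoodd and oddooddoddo.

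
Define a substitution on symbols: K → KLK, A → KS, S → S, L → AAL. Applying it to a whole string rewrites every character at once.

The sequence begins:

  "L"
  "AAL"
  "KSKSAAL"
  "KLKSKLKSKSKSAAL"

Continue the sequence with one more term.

KLKAALKLKSKLKAALKLKSKLKSKLKSKSKSAAL

φ(KLKSKLKSKSKSAAL) expands symbol-by-symbol to KLK AAL KLK S KLK AAL KLK S KLK S KLK S KS KS AAL; joining the 15 pieces gives the next term.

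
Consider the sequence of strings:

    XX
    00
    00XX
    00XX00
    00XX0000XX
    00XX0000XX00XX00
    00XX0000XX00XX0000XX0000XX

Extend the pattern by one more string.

00XX0000XX00XX0000XX0000XX00XX0000XX00XX00

From term 3 onward, concatenate the last term with the second-to-last: 00·XX = 00XX, 00XX·00 = 00XX00, …
The next term joins 00XX0000XX00XX0000XX0000XX and 00XX0000XX00XX00.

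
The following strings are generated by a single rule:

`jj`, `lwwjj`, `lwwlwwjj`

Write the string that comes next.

lwwlwwlwwjj

Every step adds lww at the front: s(k+1) = lww·s(k).
So the next term is lww·lwwlwwjj.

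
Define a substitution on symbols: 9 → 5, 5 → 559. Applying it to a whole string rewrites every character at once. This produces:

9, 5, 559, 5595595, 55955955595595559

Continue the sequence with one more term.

55955955595595559559559555955955595595595

φ(55955955595595559) expands symbol-by-symbol to 559 559 5 559 559 5 559 559 559 5 559 559 5 559 559 559 5; joining the 17 pieces gives the next term.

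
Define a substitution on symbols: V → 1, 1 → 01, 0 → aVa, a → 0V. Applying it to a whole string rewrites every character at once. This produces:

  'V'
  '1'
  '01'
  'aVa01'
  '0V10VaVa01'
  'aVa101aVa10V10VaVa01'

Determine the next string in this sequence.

Applying the rule to each of the 20 symbols of aVa101aVa10V10VaVa01 gives the pieces 0V 1 0V 01 aVa 01 0V 1 0V 01 aVa 1 01 aVa 1 0V 1 0V aVa 01, which concatenate to the answer.

0V10V01aVa010V10V01aVa101aVa10V10VaVa01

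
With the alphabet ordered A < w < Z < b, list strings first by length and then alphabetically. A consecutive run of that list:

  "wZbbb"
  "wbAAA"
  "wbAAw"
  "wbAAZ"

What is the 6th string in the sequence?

Advancing 2 positions from wbAAZ through wbAAZ → wbAAb reaches term 6.

wbAwA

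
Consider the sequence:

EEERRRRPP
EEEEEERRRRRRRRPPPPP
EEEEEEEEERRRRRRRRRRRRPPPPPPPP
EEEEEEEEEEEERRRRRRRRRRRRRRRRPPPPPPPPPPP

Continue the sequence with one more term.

Reading off run lengths: E runs 3, 6, 9, 12; R runs 4, 8, 12, 16; P runs 2, 5, 8, 11 — each is linear in n (n = 1, 2, …).
Setting n = 5 gives 15, 20, 14 characters in each block.

EEEEEEEEEEEEEEERRRRRRRRRRRRRRRRRRRRPPPPPPPPPPPPPP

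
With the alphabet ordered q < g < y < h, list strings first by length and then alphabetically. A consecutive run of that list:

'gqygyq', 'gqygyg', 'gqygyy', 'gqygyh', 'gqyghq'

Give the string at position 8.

gqyghh

Continuing the enumeration 3 steps past gqyghq: gqyghq → gqyghg → gqyghy → (answer).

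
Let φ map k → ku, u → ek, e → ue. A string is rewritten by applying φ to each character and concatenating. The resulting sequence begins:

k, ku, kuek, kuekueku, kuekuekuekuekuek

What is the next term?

Applying the rule to each of the 16 symbols of kuekuekuekuekuek gives the pieces ku ek ue ku ek ue ku ek ue ku ek ue ku ek ue ku, which concatenate to the answer.

kuekuekuekuekuekuekuekuekuekueku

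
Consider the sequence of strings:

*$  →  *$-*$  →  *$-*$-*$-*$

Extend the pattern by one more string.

Each string is two copies of the previous one joined by '-'.
Doubling *$-*$-*$-*$ with '-' between the halves:

*$-*$-*$-*$-*$-*$-*$-*$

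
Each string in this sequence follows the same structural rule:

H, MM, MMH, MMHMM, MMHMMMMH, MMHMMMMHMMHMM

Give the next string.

From term 3 onward, concatenate the last term with the second-to-last: MM·H = MMH, MMH·MM = MMHMM, …
The next term joins MMHMMMMHMMHMM and MMHMMMMH.

MMHMMMMHMMHMMMMHMMMMH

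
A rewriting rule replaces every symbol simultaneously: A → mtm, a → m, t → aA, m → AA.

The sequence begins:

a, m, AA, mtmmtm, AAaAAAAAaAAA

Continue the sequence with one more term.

mtmmtmmmtmmtmmtmmtmmtmmmtmmtmmtm

Rewriting each symbol of AAaAAAAAaAAA: A→mtm, A→mtm, a→m, A→mtm, A→mtm, A→mtm, A→mtm, A→mtm, a→m, A→mtm, A→mtm, A→mtm, which concatenates to mtm mtm m mtm mtm mtm mtm mtm m mtm mtm mtm.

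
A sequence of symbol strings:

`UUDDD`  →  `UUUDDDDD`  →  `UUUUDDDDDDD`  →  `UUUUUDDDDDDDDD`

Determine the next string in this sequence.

The n-th term is n U's then 2n-1 D's, where the shown terms are n = 2, 3, 4, 5.
Setting n = 6 gives 6, 11 characters in each block.

UUUUUUDDDDDDDDDDD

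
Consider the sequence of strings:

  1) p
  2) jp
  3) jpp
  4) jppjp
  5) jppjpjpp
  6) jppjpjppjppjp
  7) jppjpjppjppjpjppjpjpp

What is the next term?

jppjpjppjppjpjppjpjppjppjpjppjppjp

Each term (from the third on) is the previous term followed by the one before it: term 3 = jp·p = jpp.
So term 8 is jppjpjppjppjpjppjpjpp·jppjpjppjppjp.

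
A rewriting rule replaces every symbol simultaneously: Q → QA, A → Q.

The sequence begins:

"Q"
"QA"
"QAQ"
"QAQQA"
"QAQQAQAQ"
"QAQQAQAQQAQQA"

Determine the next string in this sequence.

Rewriting the 13 symbols of QAQQAQAQQAQQA one by one yields QA Q QA QA Q QA Q QA QA Q QA QA Q; concatenated:

QAQQAQAQQAQQAQAQQAQAQ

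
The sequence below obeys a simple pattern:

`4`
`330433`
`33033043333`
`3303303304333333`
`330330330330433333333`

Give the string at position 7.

s(k+1) = 330·s(k)·33, so each term gains 330 as a prefix and 33 as a suffix.
From 330330330330433333333, 2 further steps: 330330330330433333333 → 33033033033033043333333333 → (answer).

3303303303303303304333333333333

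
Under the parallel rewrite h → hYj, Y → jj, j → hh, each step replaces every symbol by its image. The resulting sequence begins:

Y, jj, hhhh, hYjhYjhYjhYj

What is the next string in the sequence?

Rewriting each symbol of hYjhYjhYjhYj: h→hYj, Y→jj, j→hh, h→hYj, Y→jj, j→hh, h→hYj, Y→jj, j→hh, h→hYj, Y→jj, j→hh, which concatenates to hYj jj hh hYj jj hh hYj jj hh hYj jj hh.

hYjjjhhhYjjjhhhYjjjhhhYjjjhh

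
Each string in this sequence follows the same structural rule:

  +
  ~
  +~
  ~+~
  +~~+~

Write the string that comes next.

Each term (from the third on) is the two preceding terms concatenated in order: term 3 = +·~ = +~.
So term 6 is ~+~·+~~+~.

~+~+~~+~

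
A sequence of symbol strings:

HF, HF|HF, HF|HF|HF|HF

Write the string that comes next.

Every step duplicates the string with '|' between the halves.
Doubling HF|HF|HF|HF with '|' between the halves:

HF|HF|HF|HF|HF|HF|HF|HF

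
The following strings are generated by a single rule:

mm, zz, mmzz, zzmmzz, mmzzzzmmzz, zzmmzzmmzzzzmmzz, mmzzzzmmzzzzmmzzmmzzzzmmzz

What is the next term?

Each term (from the third on) is the two preceding terms concatenated in order: term 3 = mm·zz = mmzz.
Continuing: zzmmzzmmzzzzmmzz · mmzzzzmmzzzzmmzzmmzzzzmmzz gives term 8.

zzmmzzmmzzzzmmzzmmzzzzmmzzzzmmzzmmzzzzmmzz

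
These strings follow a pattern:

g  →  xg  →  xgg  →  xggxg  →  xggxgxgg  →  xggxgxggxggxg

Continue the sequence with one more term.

This is a Fibonacci-style word recurrence s(k) = s(k−1)·s(k−2): e.g. xg·g = xgg.
The next term joins xggxgxggxggxg and xggxgxgg.

xggxgxggxggxgxggxgxgg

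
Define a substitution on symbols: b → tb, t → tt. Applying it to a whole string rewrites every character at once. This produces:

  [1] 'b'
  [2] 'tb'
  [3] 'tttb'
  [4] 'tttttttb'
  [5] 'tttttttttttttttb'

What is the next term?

φ(tttttttttttttttb) expands symbol-by-symbol to tt tt tt tt tt tt tt tt tt tt tt tt tt tt tt tb; joining the 16 pieces gives the next term.

tttttttttttttttttttttttttttttttb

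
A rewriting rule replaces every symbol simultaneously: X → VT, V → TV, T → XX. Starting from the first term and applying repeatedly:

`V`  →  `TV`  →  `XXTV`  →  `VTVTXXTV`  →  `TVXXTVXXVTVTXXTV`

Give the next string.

Replace each of the 16 characters of TVXXTVXXVTVTXXTV in place — XX TV VT VT XX TV VT VT TV XX TV XX VT VT XX TV — and concatenate.

XXTVVTVTXXTVVTVTTVXXTVXXVTVTXXTV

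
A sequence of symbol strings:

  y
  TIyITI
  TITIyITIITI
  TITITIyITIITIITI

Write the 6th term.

TITITITITIyITIITIITIITIITI

s(k+1) = TI·s(k)·ITI, so each term gains TI as a prefix and ITI as a suffix.
From TITITIyITIITIITI, 2 further steps: TITITIyITIITIITI → TITITITIyITIITIITIITI → (answer).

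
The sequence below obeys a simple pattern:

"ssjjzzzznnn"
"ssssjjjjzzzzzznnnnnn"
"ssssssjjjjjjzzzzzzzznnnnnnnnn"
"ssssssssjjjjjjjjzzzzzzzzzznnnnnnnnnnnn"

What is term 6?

Each string has the form s^{2n} j^{2n} z^{2n+2} n^{3n} (n = 1, 2, …).
For term 6, n = 6, so the run lengths are 12, 12, 14, 18.

ssssssssssssjjjjjjjjjjjjzzzzzzzzzzzzzznnnnnnnnnnnnnnnnnn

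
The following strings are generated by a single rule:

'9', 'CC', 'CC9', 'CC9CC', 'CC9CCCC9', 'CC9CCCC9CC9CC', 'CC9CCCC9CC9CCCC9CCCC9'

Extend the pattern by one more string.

CC9CCCC9CC9CCCC9CCCC9CC9CCCC9CC9CC

Each term (from the third on) is the previous term followed by the one before it: term 3 = CC·9 = CC9.
So term 8 is CC9CCCC9CC9CCCC9CCCC9·CC9CCCC9CC9CC.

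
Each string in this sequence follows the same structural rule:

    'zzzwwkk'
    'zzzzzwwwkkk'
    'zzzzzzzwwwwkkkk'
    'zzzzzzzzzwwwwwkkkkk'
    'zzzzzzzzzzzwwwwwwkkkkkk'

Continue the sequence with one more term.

Each string has the form z^{2n-1} w^{n} k^{n}, where the shown terms are n = 2, 3, 4, 5, 6.
For the next term, n = 7, so the run lengths are 13, 7, 7.

zzzzzzzzzzzzzwwwwwwwkkkkkkk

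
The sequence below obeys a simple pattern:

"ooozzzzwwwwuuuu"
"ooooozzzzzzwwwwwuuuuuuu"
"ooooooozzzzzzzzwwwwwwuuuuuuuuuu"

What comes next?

ooooooooozzzzzzzzzzwwwwwwwuuuuuuuuuuuuu

Reading off run lengths: o runs 3, 5, 7; z runs 4, 6, 8; w runs 4, 5, 6; u runs 4, 7, 10 — each is linear in n (n = 1, 2, …).
For the next term, n = 4, so the run lengths are 9, 10, 7, 13.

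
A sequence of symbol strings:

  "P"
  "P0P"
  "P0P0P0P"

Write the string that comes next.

P0P0P0P0P0P0P0P

Every step duplicates the string with '0' between the halves.
One more doubling of P0P0P0P gives the answer.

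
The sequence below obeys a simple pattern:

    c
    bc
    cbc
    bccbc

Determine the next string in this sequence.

Each term (from the third on) is the two preceding terms concatenated in order: term 3 = c·bc = cbc.
Continuing: cbc · bccbc gives term 5.

cbcbccbc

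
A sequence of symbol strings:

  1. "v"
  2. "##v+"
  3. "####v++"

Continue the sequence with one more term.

Each term wraps the previous one in ## on the left and + on the right.
Applying this once more to ####v++:

######v+++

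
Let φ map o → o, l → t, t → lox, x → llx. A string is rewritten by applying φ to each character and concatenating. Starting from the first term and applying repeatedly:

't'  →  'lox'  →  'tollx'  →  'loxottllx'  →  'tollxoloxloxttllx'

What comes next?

Rewriting the 17 symbols of tollxoloxloxttllx one by one yields lox o t t llx o t o llx t o llx lox lox t t llx; concatenated:

loxottllxotollxtollxloxloxttllx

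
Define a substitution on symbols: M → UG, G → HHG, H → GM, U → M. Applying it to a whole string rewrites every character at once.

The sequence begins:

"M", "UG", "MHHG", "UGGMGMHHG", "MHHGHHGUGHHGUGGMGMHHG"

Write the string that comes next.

Applying the rule to each of the 21 symbols of MHHGHHGUGHHGUGGMGMHHG gives the pieces UG GM GM HHG GM GM HHG M HHG GM GM HHG M HHG HHG UG HHG UG GM GM HHG, which concatenate to the answer.

UGGMGMHHGGMGMHHGMHHGGMGMHHGMHHGHHGUGHHGUGGMGMHHG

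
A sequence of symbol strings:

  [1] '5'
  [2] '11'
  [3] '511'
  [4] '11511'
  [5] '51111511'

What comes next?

This is a Fibonacci-style word recurrence s(k) = s(k−2)·s(k−1): e.g. 5·11 = 511.
The next term joins 11511 and 51111511.

1151151111511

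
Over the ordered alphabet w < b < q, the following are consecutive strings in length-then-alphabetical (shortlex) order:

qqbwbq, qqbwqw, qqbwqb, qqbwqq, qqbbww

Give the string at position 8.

Advancing 3 positions from qqbbww through qqbbww → qqbbwb → qqbbwq reaches term 8.

qqbbbw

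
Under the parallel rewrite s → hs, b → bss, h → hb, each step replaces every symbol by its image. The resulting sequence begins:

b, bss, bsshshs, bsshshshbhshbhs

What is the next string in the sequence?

bsshshshbhshbhshbbsshbhshbbsshbhs

Replace each of the 15 characters of bsshshshbhshbhs in place — bss hs hs hb hs hb hs hb bss hb hs hb bss hb hs — and concatenate.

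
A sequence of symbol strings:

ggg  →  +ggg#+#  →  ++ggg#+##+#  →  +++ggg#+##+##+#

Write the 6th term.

Each term wraps the previous one in + on the left and #+# on the right.
From +++ggg#+##+##+#, 2 further steps: +++ggg#+##+##+# → ++++ggg#+##+##+##+# → (answer).

+++++ggg#+##+##+##+##+#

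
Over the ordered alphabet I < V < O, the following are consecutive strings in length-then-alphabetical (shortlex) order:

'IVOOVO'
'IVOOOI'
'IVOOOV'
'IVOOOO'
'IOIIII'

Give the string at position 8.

IOIIVI

Advancing 3 positions from IOIIII through IOIIII → IOIIIV → IOIIIO reaches term 8.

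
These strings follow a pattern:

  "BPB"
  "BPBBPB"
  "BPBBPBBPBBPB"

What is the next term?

BPBBPBBPBBPBBPBBPBBPBBPB

s(k+1) = s(k)·s(k) — each term doubles the last.
One more doubling of BPBBPBBPBBPB gives the answer.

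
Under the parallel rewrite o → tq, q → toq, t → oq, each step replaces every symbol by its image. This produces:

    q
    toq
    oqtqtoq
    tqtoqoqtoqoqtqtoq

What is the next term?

Applying the rule to each of the 17 symbols of tqtoqoqtoqoqtqtoq gives the pieces oq toq oq tq toq tq toq oq tq toq tq toq oq toq oq tq toq, which concatenate to the answer.

oqtoqoqtqtoqtqtoqoqtqtoqtqtoqoqtoqoqtqtoq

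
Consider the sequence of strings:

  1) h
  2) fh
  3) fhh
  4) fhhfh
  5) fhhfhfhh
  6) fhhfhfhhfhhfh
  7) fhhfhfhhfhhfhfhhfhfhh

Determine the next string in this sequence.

Each term (from the third on) is the previous term followed by the one before it: term 3 = fh·h = fhh.
So term 8 is fhhfhfhhfhhfhfhhfhfhh·fhhfhfhhfhhfh.

fhhfhfhhfhhfhfhhfhfhhfhhfhfhhfhhfh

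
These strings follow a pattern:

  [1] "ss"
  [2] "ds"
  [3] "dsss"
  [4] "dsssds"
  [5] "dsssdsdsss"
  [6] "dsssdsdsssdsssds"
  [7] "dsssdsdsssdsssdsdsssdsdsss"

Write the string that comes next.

dsssdsdsssdsssdsdsssdsdsssdsssdsdsssdsssds

Each term (from the third on) is the previous term followed by the one before it: term 3 = ds·ss = dsss.
The next term joins dsssdsdsssdsssdsdsssdsdsss and dsssdsdsssdsssds.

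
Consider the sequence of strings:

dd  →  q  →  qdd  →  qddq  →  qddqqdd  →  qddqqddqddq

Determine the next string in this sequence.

qddqqddqddqqddqqdd

This is a Fibonacci-style word recurrence s(k) = s(k−1)·s(k−2): e.g. q·dd = qdd.
The next term joins qddqqddqddq and qddqqdd.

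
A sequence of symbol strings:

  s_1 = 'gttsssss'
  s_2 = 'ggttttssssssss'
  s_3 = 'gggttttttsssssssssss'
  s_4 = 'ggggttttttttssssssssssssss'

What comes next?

gggggttttttttttsssssssssssssssss

Each string has the form g^{n} t^{2n} s^{3n+2} (n = 1, 2, …).
At n = 5 the blocks have lengths 5, 10, 17.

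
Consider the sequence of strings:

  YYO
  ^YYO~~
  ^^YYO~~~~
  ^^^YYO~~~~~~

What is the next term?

^^^^YYO~~~~~~~~

s(k+1) = ^·s(k)·~~, so each term gains ^ as a prefix and ~~ as a suffix.
One more step from ^^^YYO~~~~~~ gives the answer.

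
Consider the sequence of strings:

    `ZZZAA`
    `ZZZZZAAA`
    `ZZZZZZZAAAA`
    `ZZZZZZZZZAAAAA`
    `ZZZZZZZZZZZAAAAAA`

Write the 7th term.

Each string has the form Z^{2n+1} A^{n+1} (n = 1, 2, …).
For term 7, n = 7, so the run lengths are 15, 8.

ZZZZZZZZZZZZZZZAAAAAAAA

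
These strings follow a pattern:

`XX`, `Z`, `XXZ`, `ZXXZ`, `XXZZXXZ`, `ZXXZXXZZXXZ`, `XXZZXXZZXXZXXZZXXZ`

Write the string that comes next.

ZXXZXXZZXXZXXZZXXZZXXZXXZZXXZ

From term 3 onward, concatenate the second-to-last term with the last: XX·Z = XXZ, Z·XXZ = ZXXZ, …
Continuing: ZXXZXXZZXXZ · XXZZXXZZXXZXXZZXXZ gives term 8.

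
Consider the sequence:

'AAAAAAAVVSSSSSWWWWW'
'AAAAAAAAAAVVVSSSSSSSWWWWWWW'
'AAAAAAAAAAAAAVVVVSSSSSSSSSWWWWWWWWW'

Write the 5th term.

Reading off run lengths: A runs 7, 10, 13; V runs 2, 3, 4; S runs 5, 7, 9; W runs 5, 7, 9 — each is linear in n, where the shown terms are n = 2, 3, 4.
Setting n = 6 gives 19, 6, 13, 13 characters in each block.

AAAAAAAAAAAAAAAAAAAVVVVVVSSSSSSSSSSSSSWWWWWWWWWWWWW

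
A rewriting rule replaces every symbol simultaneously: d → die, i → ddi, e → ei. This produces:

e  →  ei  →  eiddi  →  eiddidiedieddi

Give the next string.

Applying the rule to each of the 14 symbols of eiddidiedieddi gives the pieces ei ddi die die ddi die ddi ei die ddi ei die die ddi, which concatenate to the answer.

eiddidiedieddidieddieidieddieidiedieddi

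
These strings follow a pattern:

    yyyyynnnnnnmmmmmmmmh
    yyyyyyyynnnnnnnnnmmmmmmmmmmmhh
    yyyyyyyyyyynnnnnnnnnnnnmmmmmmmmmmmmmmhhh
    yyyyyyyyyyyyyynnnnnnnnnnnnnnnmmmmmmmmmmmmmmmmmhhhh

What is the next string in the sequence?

yyyyyyyyyyyyyyyyynnnnnnnnnnnnnnnnnnmmmmmmmmmmmmmmmmmmmmhhhhh

Reading off run lengths: y runs 5, 8, 11, 14; n runs 6, 9, 12, 15; m runs 8, 11, 14, 17; h runs 1, 2, 3, 4 — each is linear in n, where the shown terms are n = 2, 3, 4, 5.
For the next term, n = 6, so the run lengths are 17, 18, 20, 5.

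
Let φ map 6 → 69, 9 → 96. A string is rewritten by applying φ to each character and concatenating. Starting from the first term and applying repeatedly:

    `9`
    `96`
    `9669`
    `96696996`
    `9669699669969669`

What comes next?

Applying the rule to each of the 16 symbols of 9669699669969669 gives the pieces 96 69 69 96 69 96 96 69 69 96 96 69 96 69 69 96, which concatenate to the answer.

96696996699696696996966996696996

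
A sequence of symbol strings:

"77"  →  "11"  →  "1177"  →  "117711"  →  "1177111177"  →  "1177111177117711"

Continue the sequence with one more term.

11771111771177111177111177

From term 3 onward, concatenate the last term with the second-to-last: 11·77 = 1177, 1177·11 = 117711, …
The next term joins 1177111177117711 and 1177111177.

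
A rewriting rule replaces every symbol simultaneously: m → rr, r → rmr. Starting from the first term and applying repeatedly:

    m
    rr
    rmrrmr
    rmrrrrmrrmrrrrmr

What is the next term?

Rewriting the 16 symbols of rmrrrrmrrmrrrrmr one by one yields rmr rr rmr rmr rmr rmr rr rmr rmr rr rmr rmr rmr rmr rr rmr; concatenated:

rmrrrrmrrmrrmrrmrrrrmrrmrrrrmrrmrrmrrmrrrrmr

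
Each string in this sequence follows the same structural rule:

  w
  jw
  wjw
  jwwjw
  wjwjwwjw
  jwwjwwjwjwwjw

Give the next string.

wjwjwwjwjwwjwwjwjwwjw

This is a Fibonacci-style word recurrence s(k) = s(k−2)·s(k−1): e.g. w·jw = wjw.
The next term joins wjwjwwjw and jwwjwwjwjwwjw.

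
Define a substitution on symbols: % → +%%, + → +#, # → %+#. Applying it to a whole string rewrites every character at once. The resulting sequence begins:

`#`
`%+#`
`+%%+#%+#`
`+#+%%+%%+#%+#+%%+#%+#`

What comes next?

+#%+#+#+%%+%%+#+%%+%%+#%+#+%%+#%+#+#+%%+%%+#%+#+%%+#%+#

Applying the rule to each of the 21 symbols of +#+%%+%%+#%+#+%%+#%+# gives the pieces +# %+# +# +%% +%% +# +%% +%% +# %+# +%% +# %+# +# +%% +%% +# %+# +%% +# %+#, which concatenate to the answer.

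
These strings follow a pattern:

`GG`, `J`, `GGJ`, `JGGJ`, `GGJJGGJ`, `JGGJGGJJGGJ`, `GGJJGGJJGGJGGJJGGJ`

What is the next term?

This is a Fibonacci-style word recurrence s(k) = s(k−2)·s(k−1): e.g. GG·J = GGJ.
Continuing: JGGJGGJJGGJ · GGJJGGJJGGJGGJJGGJ gives term 8.

JGGJGGJJGGJGGJJGGJJGGJGGJJGGJ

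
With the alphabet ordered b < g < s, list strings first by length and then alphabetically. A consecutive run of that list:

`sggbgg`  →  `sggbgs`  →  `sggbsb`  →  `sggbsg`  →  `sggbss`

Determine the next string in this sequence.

sgggbb

Treat sggbss as a base-3 numeral over the given alphabet and add one, carrying through any trailing s's.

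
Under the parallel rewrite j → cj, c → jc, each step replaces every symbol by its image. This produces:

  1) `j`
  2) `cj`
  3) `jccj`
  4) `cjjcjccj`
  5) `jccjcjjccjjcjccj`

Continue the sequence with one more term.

Applying the rule to each of the 16 symbols of jccjcjjccjjcjccj gives the pieces cj jc jc cj jc cj cj jc jc cj cj jc cj jc jc cj, which concatenate to the answer.

cjjcjccjjccjcjjcjccjcjjccjjcjccj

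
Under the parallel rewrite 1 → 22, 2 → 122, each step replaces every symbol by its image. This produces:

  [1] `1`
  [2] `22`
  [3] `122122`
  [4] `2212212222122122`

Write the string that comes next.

Rewriting the 16 symbols of 2212212222122122 one by one yields 122 122 22 122 122 22 122 122 122 122 22 122 122 22 122 122; concatenated:

12212222122122221221221221222212212222122122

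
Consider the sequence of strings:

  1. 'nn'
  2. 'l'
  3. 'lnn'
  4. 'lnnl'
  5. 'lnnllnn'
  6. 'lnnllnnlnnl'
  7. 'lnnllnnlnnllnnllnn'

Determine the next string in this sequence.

lnnllnnlnnllnnllnnlnnllnnlnnl

From term 3 onward, concatenate the last term with the second-to-last: l·nn = lnn, lnn·l = lnnl, …
Continuing: lnnllnnlnnllnnllnn · lnnllnnlnnl gives term 8.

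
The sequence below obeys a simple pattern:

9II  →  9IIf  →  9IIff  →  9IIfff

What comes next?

9IIffff

Every step adds f to the end: s(k+1) = s(k)·f.
One more step from 9IIfff gives the answer.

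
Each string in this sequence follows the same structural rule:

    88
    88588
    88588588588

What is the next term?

Each string is two copies of the previous one joined by '5'.
Doubling 88588588588 with '5' between the halves:

88588588588588588588588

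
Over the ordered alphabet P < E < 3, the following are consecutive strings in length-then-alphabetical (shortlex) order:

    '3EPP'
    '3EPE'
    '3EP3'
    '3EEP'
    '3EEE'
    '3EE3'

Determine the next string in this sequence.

Find the rightmost character of 3EE3 below 3, bump it to the next letter, and reset everything to its right to P.

3E3P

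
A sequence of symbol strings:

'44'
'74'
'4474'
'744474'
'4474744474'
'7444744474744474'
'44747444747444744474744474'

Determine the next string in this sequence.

744474447474447444747444747444744474744474

This is a Fibonacci-style word recurrence s(k) = s(k−2)·s(k−1): e.g. 44·74 = 4474.
The next term joins 7444744474744474 and 44747444747444744474744474.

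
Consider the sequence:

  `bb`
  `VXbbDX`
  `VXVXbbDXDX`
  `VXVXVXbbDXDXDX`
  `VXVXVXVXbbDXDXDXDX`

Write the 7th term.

Each term wraps the previous one in VX on the left and DX on the right.
From VXVXVXVXbbDXDXDXDX, 2 further steps: VXVXVXVXbbDXDXDXDX → VXVXVXVXVXbbDXDXDXDXDX → (answer).

VXVXVXVXVXVXbbDXDXDXDXDXDX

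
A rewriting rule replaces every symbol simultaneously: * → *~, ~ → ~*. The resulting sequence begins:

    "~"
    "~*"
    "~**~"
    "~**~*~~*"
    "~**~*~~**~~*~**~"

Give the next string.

~**~*~~**~~*~**~*~~*~**~~**~*~~*

Applying the rule to each of the 16 symbols of ~**~*~~**~~*~**~ gives the pieces ~* *~ *~ ~* *~ ~* ~* *~ *~ ~* ~* *~ ~* *~ *~ ~*, which concatenate to the answer.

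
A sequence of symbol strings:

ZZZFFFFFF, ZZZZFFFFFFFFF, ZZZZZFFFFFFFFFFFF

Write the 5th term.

Term n consists of n+1 Z's, followed by 3n F's, where the shown terms are n = 2, 3, 4.
Setting n = 6 gives 7, 18 characters in each block.

ZZZZZZZFFFFFFFFFFFFFFFFFF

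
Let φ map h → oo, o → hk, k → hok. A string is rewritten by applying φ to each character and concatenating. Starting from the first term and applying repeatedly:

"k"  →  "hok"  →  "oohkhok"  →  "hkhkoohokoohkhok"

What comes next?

oohokoohokhkhkoohkhokhkhkoohokoohkhok

Applying the rule to each of the 16 symbols of hkhkoohokoohkhok gives the pieces oo hok oo hok hk hk oo hk hok hk hk oo hok oo hk hok, which concatenate to the answer.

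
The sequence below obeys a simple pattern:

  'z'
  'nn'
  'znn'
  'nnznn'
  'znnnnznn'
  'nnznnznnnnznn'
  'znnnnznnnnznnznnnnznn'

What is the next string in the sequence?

This is a Fibonacci-style word recurrence s(k) = s(k−2)·s(k−1): e.g. z·nn = znn.
Continuing: nnznnznnnnznn · znnnnznnnnznnznnnnznn gives term 8.

nnznnznnnnznnznnnnznnnnznnznnnnznn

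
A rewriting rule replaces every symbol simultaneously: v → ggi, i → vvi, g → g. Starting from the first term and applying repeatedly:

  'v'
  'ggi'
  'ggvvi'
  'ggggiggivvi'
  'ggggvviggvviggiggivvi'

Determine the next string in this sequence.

ggggggiggivviggggiggivviggvviggvviggiggivvi

Replace each of the 21 characters of ggggvviggvviggiggivvi in place — g g g g ggi ggi vvi g g ggi ggi vvi g g vvi g g vvi ggi ggi vvi — and concatenate.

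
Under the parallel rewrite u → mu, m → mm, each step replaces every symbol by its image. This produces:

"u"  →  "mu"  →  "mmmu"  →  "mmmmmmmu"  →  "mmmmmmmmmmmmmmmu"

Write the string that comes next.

Rewriting the 16 symbols of mmmmmmmmmmmmmmmu one by one yields mm mm mm mm mm mm mm mm mm mm mm mm mm mm mm mu; concatenated:

mmmmmmmmmmmmmmmmmmmmmmmmmmmmmmmu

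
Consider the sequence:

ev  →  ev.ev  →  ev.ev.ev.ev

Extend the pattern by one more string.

Each string is two copies of the previous one joined by '.'.
Doubling ev.ev.ev.ev with '.' between the halves:

ev.ev.ev.ev.ev.ev.ev.ev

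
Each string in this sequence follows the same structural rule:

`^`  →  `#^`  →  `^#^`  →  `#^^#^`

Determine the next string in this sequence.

Each term (from the third on) is the two preceding terms concatenated in order: term 3 = ^·#^ = ^#^.
The next term joins ^#^ and #^^#^.

^#^#^^#^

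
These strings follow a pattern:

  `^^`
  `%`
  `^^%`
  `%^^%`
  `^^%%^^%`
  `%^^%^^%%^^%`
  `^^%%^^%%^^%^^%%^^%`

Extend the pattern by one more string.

%^^%^^%%^^%^^%%^^%%^^%^^%%^^%

Each term (from the third on) is the two preceding terms concatenated in order: term 3 = ^^·% = ^^%.
The next term joins %^^%^^%%^^% and ^^%%^^%%^^%^^%%^^%.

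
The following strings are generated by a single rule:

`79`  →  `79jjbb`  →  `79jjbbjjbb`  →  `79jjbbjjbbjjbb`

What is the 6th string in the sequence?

79jjbbjjbbjjbbjjbbjjbb

The strings grow by a fixed suffix jjbb each time.
From 79jjbbjjbbjjbb, 2 further steps: 79jjbbjjbbjjbb → 79jjbbjjbbjjbbjjbb → (answer).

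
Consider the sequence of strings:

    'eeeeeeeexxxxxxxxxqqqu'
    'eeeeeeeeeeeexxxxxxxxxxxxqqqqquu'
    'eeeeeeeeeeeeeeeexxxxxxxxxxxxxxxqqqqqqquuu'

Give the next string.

eeeeeeeeeeeeeeeeeeeexxxxxxxxxxxxxxxxxxqqqqqqqqquuuu

Each string has the form e^{4n} x^{3n+3} q^{2n-1} u^{n-1}, where the shown terms are n = 2, 3, 4.
At n = 5 the blocks have lengths 20, 18, 9, 4.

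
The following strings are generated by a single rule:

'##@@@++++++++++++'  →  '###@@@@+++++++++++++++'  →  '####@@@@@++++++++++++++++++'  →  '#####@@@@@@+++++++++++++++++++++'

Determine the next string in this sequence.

The n-th term is n-1 #'s then n @'s then 3n+3 +'s, where the shown terms are n = 3, 4, 5, 6.
Setting n = 7 gives 6, 7, 24 characters in each block.

######@@@@@@@++++++++++++++++++++++++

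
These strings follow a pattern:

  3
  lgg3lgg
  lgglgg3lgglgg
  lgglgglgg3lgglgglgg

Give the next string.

Each term wraps the previous one in lgg on the left and lgg on the right.
Applying this once more to lgglgglgg3lgglgglgg:

lgglgglgglgg3lgglgglgglgg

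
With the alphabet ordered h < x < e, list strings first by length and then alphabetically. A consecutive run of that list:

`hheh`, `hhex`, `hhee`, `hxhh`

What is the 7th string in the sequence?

Continuing the enumeration 3 steps past hxhh: hxhh → hxhx → hxhe → (answer).

hxxh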